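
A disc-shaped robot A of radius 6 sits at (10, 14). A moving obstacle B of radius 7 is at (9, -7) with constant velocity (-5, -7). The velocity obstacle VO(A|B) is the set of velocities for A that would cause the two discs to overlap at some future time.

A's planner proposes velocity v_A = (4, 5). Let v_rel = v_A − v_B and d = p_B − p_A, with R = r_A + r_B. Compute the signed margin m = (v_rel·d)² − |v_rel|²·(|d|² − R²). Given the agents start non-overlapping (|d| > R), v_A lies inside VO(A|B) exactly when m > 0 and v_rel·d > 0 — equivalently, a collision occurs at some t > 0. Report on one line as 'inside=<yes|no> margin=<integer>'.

d = (-1, -21),  |d|² = 442;  R = 6+7 = 13,  c = 442−13² = 273
v_rel = (9, 12),  |v_rel|² = 225;  v_rel·d = (9)·(-1) + (12)·(-21) = -261
225·t² + 522·t + 273 = 0  ⇒  m = (-261)² − 225·273 = 6696
m = 6696 > 0,  v_rel·d = -261 < 0  ⇒  outside

inside=no margin=6696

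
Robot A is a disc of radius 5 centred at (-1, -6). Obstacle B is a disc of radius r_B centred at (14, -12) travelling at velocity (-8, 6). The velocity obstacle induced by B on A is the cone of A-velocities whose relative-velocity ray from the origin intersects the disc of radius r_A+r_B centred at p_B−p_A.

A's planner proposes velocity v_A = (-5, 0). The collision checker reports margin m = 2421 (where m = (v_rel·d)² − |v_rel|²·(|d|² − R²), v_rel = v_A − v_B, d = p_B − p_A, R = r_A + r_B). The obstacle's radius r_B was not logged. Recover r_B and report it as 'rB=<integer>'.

m = 2421
d = (15, -6);  v_rel = (3, -6),  |v_rel|² = 45
v_rel×d = (3)·(-6) − (-6)·(15) = 72
since m = R²·45 − 72²:  R² = (5184 + 2421) / 45 = 169
R = √169 = 13  ⇒  r_B = 13 − 5 = 8

rB=8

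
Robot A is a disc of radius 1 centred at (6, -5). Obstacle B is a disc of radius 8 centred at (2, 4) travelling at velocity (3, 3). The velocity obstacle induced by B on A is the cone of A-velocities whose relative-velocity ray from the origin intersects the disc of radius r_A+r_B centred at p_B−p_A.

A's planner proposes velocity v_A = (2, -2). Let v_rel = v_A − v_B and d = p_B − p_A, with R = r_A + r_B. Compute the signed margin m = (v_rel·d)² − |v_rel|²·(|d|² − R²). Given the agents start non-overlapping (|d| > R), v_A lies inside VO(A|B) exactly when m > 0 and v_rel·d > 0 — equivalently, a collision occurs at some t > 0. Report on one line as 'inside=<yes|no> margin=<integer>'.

d = (-4, 9),  |d|² = 97;  R = 1+8 = 9,  c = 97−9² = 16
v_rel = (-1, -5),  |v_rel|² = 26;  v_rel·d = (-1)·(-4) + (-5)·(9) = -41
26·t² + 82·t + 16 = 0  ⇒  m = (-41)² − 26·16 = 1265
m = 1265 > 0,  v_rel·d = -41 < 0  ⇒  outside

inside=no margin=1265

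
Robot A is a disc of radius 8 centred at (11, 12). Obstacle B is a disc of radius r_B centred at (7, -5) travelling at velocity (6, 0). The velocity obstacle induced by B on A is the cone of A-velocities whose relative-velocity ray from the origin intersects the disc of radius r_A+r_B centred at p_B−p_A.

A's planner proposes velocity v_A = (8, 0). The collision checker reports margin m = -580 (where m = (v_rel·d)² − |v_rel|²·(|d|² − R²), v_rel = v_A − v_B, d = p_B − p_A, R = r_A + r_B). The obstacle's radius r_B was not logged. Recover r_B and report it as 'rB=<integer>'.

m = -580
d = (-4, -17);  v_rel = (2, 0),  |v_rel|² = 4
v_rel×d = (2)·(-17) − (0)·(-4) = -34
since m = R²·4 − (-34)²:  R² = (1156 + -580) / 4 = 144
R = √144 = 12  ⇒  r_B = 12 − 8 = 4

rB=4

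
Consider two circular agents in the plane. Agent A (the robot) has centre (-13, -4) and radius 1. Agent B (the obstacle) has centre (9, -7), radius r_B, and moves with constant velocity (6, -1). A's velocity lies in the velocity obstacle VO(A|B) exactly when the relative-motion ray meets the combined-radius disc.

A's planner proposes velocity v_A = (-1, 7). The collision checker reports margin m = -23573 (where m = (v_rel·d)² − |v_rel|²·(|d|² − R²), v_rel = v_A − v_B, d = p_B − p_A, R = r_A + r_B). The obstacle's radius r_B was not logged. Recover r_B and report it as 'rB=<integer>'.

m = -23573
d = (22, -3);  v_rel = (-7, 8),  |v_rel|² = 113
v_rel×d = (-7)·(-3) − (8)·(22) = -155
since m = R²·113 − (-155)²:  R² = (24025 + -23573) / 113 = 4
R = √4 = 2  ⇒  r_B = 2 − 1 = 1

rB=1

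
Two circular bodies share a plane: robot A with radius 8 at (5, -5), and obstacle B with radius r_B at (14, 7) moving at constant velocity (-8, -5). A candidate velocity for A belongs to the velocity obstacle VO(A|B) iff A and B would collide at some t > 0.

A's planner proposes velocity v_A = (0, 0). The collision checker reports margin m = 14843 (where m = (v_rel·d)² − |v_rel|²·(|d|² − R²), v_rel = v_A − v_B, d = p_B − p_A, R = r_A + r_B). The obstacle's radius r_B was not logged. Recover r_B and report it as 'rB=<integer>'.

m = 14843
d = (9, 12);  v_rel = (8, 5),  |v_rel|² = 89
v_rel×d = (8)·(12) − (5)·(9) = 51
since m = R²·89 − 51²:  R² = (2601 + 14843) / 89 = 196
R = √196 = 14  ⇒  r_B = 14 − 8 = 6

rB=6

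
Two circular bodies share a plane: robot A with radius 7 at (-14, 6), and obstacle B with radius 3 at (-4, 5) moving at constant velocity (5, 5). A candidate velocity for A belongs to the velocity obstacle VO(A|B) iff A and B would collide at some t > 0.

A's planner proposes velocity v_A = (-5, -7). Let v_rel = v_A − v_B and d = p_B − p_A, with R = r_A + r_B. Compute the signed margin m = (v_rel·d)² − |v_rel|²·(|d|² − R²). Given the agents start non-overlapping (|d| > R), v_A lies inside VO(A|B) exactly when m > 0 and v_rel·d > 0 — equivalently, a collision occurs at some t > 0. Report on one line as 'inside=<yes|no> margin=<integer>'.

d = (10, -1),  |d|² = 101;  R = 7+3 = 10,  c = 101−10² = 1
v_rel = (-10, -12),  |v_rel|² = 244;  v_rel·d = (-10)·(10) + (-12)·(-1) = -88
244·t² + 176·t + 1 = 0  ⇒  m = (-88)² − 244·1 = 7500
m = 7500 > 0,  v_rel·d = -88 < 0  ⇒  outside

inside=no margin=7500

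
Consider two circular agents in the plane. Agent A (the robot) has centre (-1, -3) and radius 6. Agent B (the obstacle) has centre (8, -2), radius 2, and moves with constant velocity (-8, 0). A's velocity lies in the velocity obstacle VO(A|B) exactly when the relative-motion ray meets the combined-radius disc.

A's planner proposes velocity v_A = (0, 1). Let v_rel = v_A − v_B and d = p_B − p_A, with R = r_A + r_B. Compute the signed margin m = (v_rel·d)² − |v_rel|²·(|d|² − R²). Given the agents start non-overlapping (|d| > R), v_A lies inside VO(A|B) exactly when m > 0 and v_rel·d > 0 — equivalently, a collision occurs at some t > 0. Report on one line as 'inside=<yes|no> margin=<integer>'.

d = (9, 1),  |d|² = 82;  R = 6+2 = 8,  c = 82−8² = 18
v_rel = (8, 1),  |v_rel|² = 65;  v_rel·d = (8)·(9) + (1)·(1) = 73
65·t² − 146·t + 18 = 0  ⇒  m = 73² − 65·18 = 4159
m = 4159 > 0,  v_rel·d = 73 > 0  ⇒  inside

inside=yes margin=4159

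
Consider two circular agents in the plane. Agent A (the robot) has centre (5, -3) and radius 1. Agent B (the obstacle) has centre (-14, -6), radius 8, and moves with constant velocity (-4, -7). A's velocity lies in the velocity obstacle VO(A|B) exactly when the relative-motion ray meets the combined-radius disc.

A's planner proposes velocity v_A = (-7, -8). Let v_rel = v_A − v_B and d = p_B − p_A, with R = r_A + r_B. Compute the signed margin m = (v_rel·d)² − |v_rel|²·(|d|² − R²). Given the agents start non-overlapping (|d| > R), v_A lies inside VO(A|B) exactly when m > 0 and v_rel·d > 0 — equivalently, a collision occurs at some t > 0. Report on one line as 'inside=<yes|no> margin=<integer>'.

d = (-19, -3),  |d|² = 370;  R = 1+8 = 9,  c = 370−9² = 289
v_rel = (-3, -1),  |v_rel|² = 10;  v_rel·d = (-3)·(-19) + (-1)·(-3) = 60
10·t² − 120·t + 289 = 0  ⇒  m = 60² − 10·289 = 710
m = 710 > 0,  v_rel·d = 60 > 0  ⇒  inside

inside=yes margin=710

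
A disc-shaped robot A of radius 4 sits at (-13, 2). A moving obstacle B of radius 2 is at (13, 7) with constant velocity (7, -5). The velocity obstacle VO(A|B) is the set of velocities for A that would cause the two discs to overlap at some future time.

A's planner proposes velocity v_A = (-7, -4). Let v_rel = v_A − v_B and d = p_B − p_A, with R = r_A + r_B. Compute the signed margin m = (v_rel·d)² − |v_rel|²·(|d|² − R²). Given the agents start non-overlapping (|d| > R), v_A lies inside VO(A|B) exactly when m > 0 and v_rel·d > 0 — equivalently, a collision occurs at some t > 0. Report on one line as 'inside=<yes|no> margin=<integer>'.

d = (26, 5),  |d|² = 701;  R = 4+2 = 6,  c = 701−6² = 665
v_rel = (-14, 1),  |v_rel|² = 197;  v_rel·d = (-14)·(26) + (1)·(5) = -359
197·t² + 718·t + 665 = 0  ⇒  m = (-359)² − 197·665 = -2124
m = -2124 < 0,  v_rel·d = -359 < 0  ⇒  outside

inside=no margin=-2124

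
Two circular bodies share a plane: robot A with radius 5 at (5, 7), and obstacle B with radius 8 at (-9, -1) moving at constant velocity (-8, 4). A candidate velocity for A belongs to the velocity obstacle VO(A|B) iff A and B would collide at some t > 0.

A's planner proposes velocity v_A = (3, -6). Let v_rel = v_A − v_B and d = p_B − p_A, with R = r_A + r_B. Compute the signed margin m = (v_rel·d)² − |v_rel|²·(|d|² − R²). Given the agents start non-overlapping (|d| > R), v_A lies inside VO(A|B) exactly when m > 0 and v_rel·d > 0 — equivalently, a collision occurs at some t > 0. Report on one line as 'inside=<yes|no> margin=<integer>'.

d = (-14, -8),  |d|² = 260;  R = 5+8 = 13,  c = 260−13² = 91
v_rel = (11, -10),  |v_rel|² = 221;  v_rel·d = (11)·(-14) + (-10)·(-8) = -74
221·t² + 148·t + 91 = 0  ⇒  m = (-74)² − 221·91 = -14635
m = -14635 < 0,  v_rel·d = -74 < 0  ⇒  outside

inside=no margin=-14635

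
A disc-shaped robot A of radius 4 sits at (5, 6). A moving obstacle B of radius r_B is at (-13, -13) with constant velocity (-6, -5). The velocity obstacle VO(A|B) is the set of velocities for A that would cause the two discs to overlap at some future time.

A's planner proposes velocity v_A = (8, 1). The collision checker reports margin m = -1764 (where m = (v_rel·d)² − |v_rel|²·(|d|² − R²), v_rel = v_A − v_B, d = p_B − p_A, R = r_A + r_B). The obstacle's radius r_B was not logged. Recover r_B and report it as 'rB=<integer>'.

m = -1764
d = (-18, -19);  v_rel = (14, 6),  |v_rel|² = 232
v_rel×d = (14)·(-19) − (6)·(-18) = -158
since m = R²·232 − (-158)²:  R² = (24964 + -1764) / 232 = 100
R = √100 = 10  ⇒  r_B = 10 − 4 = 6

rB=6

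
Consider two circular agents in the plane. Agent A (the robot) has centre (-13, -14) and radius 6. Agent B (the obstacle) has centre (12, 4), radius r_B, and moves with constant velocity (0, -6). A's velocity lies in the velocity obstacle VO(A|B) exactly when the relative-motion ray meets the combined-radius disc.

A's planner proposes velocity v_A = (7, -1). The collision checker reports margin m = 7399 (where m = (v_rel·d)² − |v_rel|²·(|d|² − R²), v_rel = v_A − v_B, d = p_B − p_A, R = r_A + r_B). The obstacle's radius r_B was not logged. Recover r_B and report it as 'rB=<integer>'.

m = 7399
d = (25, 18);  v_rel = (7, 5),  |v_rel|² = 74
v_rel×d = (7)·(18) − (5)·(25) = 1
since m = R²·74 − 1²:  R² = (1 + 7399) / 74 = 100
R = √100 = 10  ⇒  r_B = 10 − 6 = 4

rB=4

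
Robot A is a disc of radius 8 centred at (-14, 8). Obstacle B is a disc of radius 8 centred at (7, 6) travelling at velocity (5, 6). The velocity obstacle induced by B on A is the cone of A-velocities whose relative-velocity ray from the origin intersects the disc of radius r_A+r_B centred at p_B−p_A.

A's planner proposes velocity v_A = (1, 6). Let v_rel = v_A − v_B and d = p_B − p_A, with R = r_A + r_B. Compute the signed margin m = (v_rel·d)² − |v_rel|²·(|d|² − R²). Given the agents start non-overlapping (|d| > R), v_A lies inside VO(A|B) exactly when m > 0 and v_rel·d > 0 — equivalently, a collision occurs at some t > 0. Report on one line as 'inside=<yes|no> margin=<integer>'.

d = (21, -2),  |d|² = 445;  R = 8+8 = 16,  c = 445−16² = 189
v_rel = (-4, 0),  |v_rel|² = 16;  v_rel·d = (-4)·(21) + (0)·(-2) = -84
16·t² + 168·t + 189 = 0  ⇒  m = (-84)² − 16·189 = 4032
m = 4032 > 0,  v_rel·d = -84 < 0  ⇒  outside

inside=no margin=4032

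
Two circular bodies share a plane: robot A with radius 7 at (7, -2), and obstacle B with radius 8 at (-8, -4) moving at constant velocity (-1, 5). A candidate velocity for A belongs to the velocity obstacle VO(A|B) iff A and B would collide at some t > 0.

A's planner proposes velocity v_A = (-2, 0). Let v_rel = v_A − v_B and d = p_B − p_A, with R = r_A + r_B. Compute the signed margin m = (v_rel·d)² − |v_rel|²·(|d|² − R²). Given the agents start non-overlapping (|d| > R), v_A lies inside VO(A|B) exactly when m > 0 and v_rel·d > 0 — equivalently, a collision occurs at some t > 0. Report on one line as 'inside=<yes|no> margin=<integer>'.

d = (-15, -2),  |d|² = 229;  R = 7+8 = 15,  c = 229−15² = 4
v_rel = (-1, -5),  |v_rel|² = 26;  v_rel·d = (-1)·(-15) + (-5)·(-2) = 25
26·t² − 50·t + 4 = 0  ⇒  m = 25² − 26·4 = 521
m = 521 > 0,  v_rel·d = 25 > 0  ⇒  inside

inside=yes margin=521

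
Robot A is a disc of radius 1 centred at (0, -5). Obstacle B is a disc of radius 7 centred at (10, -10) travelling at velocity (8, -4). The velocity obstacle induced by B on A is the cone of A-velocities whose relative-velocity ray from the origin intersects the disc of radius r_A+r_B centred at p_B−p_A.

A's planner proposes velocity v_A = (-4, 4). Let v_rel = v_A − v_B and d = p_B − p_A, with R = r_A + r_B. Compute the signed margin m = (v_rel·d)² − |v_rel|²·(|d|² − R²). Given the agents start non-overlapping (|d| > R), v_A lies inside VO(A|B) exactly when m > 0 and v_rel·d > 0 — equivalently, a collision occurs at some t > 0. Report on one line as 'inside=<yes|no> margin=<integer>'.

d = (10, -5),  |d|² = 125;  R = 1+7 = 8,  c = 125−8² = 61
v_rel = (-12, 8),  |v_rel|² = 208;  v_rel·d = (-12)·(10) + (8)·(-5) = -160
208·t² + 320·t + 61 = 0  ⇒  m = (-160)² − 208·61 = 12912
m = 12912 > 0,  v_rel·d = -160 < 0  ⇒  outside

inside=no margin=12912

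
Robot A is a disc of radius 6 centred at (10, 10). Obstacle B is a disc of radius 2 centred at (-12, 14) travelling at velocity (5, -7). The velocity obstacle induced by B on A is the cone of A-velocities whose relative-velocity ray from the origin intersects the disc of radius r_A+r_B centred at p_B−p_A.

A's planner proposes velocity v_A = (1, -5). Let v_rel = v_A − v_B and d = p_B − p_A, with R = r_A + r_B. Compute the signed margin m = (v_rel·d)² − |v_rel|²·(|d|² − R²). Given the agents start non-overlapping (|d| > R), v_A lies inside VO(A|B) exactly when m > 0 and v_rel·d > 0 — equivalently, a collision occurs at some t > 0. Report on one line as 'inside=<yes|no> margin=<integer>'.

d = (-22, 4),  |d|² = 500;  R = 6+2 = 8,  c = 500−8² = 436
v_rel = (-4, 2),  |v_rel|² = 20;  v_rel·d = (-4)·(-22) + (2)·(4) = 96
20·t² − 192·t + 436 = 0  ⇒  m = 96² − 20·436 = 496
m = 496 > 0,  v_rel·d = 96 > 0  ⇒  inside

inside=yes margin=496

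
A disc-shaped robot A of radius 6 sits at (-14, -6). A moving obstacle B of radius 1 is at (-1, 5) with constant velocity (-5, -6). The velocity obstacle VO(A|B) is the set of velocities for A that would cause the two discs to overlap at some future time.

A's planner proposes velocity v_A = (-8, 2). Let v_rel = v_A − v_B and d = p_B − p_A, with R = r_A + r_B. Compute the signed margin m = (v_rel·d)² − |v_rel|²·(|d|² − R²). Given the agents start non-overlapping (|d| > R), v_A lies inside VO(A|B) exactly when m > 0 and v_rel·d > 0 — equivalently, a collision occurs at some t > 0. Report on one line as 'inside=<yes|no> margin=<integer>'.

d = (13, 11),  |d|² = 290;  R = 6+1 = 7,  c = 290−7² = 241
v_rel = (-3, 8),  |v_rel|² = 73;  v_rel·d = (-3)·(13) + (8)·(11) = 49
73·t² − 98·t + 241 = 0  ⇒  m = 49² − 73·241 = -15192
m = -15192 < 0,  v_rel·d = 49 > 0  ⇒  outside

inside=no margin=-15192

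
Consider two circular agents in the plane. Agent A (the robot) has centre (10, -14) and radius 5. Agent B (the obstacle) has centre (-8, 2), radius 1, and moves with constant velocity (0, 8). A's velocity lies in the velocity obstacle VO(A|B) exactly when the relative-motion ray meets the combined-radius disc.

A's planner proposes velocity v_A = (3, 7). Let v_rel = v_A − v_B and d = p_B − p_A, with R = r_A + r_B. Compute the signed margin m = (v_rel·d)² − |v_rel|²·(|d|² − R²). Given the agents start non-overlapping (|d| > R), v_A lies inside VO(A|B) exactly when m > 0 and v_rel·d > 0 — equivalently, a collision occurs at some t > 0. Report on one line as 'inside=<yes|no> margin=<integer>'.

d = (-18, 16),  |d|² = 580;  R = 5+1 = 6,  c = 580−6² = 544
v_rel = (3, -1),  |v_rel|² = 10;  v_rel·d = (3)·(-18) + (-1)·(16) = -70
10·t² + 140·t + 544 = 0  ⇒  m = (-70)² − 10·544 = -540
m = -540 < 0,  v_rel·d = -70 < 0  ⇒  outside

inside=no margin=-540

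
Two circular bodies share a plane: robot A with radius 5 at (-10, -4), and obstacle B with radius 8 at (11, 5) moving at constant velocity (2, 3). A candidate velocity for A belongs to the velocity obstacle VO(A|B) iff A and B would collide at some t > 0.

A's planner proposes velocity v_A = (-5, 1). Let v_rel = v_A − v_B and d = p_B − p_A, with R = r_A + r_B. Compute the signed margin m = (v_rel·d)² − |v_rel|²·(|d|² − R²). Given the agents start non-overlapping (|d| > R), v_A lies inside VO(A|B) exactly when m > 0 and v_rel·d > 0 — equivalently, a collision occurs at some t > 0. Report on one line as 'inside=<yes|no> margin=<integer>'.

d = (21, 9),  |d|² = 522;  R = 5+8 = 13,  c = 522−13² = 353
v_rel = (-7, -2),  |v_rel|² = 53;  v_rel·d = (-7)·(21) + (-2)·(9) = -165
53·t² + 330·t + 353 = 0  ⇒  m = (-165)² − 53·353 = 8516
m = 8516 > 0,  v_rel·d = -165 < 0  ⇒  outside

inside=no margin=8516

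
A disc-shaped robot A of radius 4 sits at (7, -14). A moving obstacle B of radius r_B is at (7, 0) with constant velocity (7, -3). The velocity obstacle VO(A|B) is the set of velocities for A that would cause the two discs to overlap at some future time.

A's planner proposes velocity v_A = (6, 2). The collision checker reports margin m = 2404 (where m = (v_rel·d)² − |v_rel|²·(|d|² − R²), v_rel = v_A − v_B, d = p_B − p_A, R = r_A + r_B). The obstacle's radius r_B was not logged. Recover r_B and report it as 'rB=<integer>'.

m = 2404
d = (0, 14);  v_rel = (-1, 5),  |v_rel|² = 26
v_rel×d = (-1)·(14) − (5)·(0) = -14
since m = R²·26 − (-14)²:  R² = (196 + 2404) / 26 = 100
R = √100 = 10  ⇒  r_B = 10 − 4 = 6

rB=6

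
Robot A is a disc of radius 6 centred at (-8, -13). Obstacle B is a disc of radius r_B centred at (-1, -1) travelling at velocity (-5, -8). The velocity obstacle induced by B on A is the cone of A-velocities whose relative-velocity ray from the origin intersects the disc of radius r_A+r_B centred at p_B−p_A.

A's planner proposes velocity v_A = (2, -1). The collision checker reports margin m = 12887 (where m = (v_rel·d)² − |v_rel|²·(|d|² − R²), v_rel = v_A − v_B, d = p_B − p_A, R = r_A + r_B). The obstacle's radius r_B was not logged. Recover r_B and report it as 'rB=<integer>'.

m = 12887
d = (7, 12);  v_rel = (7, 7),  |v_rel|² = 98
v_rel×d = (7)·(12) − (7)·(7) = 35
since m = R²·98 − 35²:  R² = (1225 + 12887) / 98 = 144
R = √144 = 12  ⇒  r_B = 12 − 6 = 6

rB=6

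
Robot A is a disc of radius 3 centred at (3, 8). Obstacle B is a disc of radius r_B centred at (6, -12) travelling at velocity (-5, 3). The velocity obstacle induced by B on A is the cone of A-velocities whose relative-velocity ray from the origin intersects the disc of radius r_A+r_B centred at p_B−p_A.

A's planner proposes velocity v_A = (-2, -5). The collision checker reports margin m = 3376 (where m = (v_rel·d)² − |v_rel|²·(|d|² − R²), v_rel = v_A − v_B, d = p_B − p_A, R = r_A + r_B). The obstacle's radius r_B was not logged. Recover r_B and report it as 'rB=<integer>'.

m = 3376
d = (3, -20);  v_rel = (3, -8),  |v_rel|² = 73
v_rel×d = (3)·(-20) − (-8)·(3) = -36
since m = R²·73 − (-36)²:  R² = (1296 + 3376) / 73 = 64
R = √64 = 8  ⇒  r_B = 8 − 3 = 5

rB=5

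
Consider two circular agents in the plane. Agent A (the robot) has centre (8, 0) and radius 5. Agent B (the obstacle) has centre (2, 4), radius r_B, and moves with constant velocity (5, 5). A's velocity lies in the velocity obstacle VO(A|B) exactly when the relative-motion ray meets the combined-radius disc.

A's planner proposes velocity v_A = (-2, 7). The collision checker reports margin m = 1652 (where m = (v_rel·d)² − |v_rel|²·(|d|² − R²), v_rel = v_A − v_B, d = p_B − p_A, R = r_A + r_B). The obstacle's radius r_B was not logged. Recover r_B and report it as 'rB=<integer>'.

m = 1652
d = (-6, 4);  v_rel = (-7, 2),  |v_rel|² = 53
v_rel×d = (-7)·(4) − (2)·(-6) = -16
since m = R²·53 − (-16)²:  R² = (256 + 1652) / 53 = 36
R = √36 = 6  ⇒  r_B = 6 − 5 = 1

rB=1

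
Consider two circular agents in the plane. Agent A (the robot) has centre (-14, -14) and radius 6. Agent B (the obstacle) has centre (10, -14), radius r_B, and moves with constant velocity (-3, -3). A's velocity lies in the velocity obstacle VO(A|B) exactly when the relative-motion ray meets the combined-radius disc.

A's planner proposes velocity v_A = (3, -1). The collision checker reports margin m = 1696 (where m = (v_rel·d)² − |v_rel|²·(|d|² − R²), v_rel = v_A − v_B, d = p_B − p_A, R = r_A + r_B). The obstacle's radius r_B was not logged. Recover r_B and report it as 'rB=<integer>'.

m = 1696
d = (24, 0);  v_rel = (6, 2),  |v_rel|² = 40
v_rel×d = (6)·(0) − (2)·(24) = -48
since m = R²·40 − (-48)²:  R² = (2304 + 1696) / 40 = 100
R = √100 = 10  ⇒  r_B = 10 − 6 = 4

rB=4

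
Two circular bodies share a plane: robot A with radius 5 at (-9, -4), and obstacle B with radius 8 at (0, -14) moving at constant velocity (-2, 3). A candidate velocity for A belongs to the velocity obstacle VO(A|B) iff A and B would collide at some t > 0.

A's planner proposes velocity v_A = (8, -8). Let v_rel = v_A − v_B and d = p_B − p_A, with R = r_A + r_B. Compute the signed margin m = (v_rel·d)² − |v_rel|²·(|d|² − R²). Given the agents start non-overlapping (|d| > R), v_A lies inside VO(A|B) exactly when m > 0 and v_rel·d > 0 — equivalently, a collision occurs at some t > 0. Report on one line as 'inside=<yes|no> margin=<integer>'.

d = (9, -10),  |d|² = 181;  R = 5+8 = 13,  c = 181−13² = 12
v_rel = (10, -11),  |v_rel|² = 221;  v_rel·d = (10)·(9) + (-11)·(-10) = 200
221·t² − 400·t + 12 = 0  ⇒  m = 200² − 221·12 = 37348
m = 37348 > 0,  v_rel·d = 200 > 0  ⇒  inside

inside=yes margin=37348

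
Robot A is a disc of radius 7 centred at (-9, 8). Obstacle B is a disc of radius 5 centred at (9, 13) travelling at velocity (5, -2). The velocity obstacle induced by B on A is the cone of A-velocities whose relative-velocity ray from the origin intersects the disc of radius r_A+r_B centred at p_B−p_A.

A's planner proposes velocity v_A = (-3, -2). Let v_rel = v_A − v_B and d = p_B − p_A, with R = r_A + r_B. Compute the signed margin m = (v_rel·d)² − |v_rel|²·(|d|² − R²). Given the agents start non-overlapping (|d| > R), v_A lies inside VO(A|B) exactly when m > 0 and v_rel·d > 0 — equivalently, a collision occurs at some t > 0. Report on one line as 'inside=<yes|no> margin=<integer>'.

d = (18, 5),  |d|² = 349;  R = 7+5 = 12,  c = 349−12² = 205
v_rel = (-8, 0),  |v_rel|² = 64;  v_rel·d = (-8)·(18) + (0)·(5) = -144
64·t² + 288·t + 205 = 0  ⇒  m = (-144)² − 64·205 = 7616
m = 7616 > 0,  v_rel·d = -144 < 0  ⇒  outside

inside=no margin=7616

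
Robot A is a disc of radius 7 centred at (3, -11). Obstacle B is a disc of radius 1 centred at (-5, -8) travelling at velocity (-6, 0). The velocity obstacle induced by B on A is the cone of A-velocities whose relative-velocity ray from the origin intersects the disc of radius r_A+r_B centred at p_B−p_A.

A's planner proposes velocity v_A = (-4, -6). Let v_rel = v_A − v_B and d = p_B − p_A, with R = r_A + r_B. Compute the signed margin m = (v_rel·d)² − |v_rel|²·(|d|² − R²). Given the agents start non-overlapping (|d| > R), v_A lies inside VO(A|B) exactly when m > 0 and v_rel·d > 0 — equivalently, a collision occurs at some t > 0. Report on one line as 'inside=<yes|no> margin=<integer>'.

d = (-8, 3),  |d|² = 73;  R = 7+1 = 8,  c = 73−8² = 9
v_rel = (2, -6),  |v_rel|² = 40;  v_rel·d = (2)·(-8) + (-6)·(3) = -34
40·t² + 68·t + 9 = 0  ⇒  m = (-34)² − 40·9 = 796
m = 796 > 0,  v_rel·d = -34 < 0  ⇒  outside

inside=no margin=796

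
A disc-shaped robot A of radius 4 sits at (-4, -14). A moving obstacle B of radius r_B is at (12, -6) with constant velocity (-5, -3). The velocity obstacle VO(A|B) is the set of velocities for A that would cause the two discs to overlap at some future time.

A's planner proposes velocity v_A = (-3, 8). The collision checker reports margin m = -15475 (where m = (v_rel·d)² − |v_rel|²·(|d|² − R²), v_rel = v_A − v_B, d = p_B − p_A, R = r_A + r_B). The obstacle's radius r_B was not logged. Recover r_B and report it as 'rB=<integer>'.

m = -15475
d = (16, 8);  v_rel = (2, 11),  |v_rel|² = 125
v_rel×d = (2)·(8) − (11)·(16) = -160
since m = R²·125 − (-160)²:  R² = (25600 + -15475) / 125 = 81
R = √81 = 9  ⇒  r_B = 9 − 4 = 5

rB=5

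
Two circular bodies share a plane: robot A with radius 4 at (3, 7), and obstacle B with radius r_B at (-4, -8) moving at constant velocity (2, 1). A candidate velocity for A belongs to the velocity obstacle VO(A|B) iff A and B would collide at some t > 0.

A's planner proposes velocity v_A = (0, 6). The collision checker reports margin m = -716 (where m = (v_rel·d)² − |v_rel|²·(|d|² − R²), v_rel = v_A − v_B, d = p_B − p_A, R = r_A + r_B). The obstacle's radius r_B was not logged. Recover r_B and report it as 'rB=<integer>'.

m = -716
d = (-7, -15);  v_rel = (-2, 5),  |v_rel|² = 29
v_rel×d = (-2)·(-15) − (5)·(-7) = 65
since m = R²·29 − 65²:  R² = (4225 + -716) / 29 = 121
R = √121 = 11  ⇒  r_B = 11 − 4 = 7

rB=7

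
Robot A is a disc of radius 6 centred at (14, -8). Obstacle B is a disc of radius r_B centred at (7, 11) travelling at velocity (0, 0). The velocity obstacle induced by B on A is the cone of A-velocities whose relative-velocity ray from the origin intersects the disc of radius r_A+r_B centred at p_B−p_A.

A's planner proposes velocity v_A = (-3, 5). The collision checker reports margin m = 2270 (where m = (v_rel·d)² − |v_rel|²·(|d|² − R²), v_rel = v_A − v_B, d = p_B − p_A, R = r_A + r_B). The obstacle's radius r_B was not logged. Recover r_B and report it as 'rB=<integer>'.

m = 2270
d = (-7, 19);  v_rel = (-3, 5),  |v_rel|² = 34
v_rel×d = (-3)·(19) − (5)·(-7) = -22
since m = R²·34 − (-22)²:  R² = (484 + 2270) / 34 = 81
R = √81 = 9  ⇒  r_B = 9 − 6 = 3

rB=3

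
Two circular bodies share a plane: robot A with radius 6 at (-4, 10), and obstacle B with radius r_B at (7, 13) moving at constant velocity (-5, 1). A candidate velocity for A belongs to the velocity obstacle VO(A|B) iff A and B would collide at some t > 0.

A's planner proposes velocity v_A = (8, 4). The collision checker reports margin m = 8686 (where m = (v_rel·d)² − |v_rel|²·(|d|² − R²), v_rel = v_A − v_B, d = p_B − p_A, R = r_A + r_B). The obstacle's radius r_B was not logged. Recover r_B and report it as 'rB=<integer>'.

m = 8686
d = (11, 3);  v_rel = (13, 3),  |v_rel|² = 178
v_rel×d = (13)·(3) − (3)·(11) = 6
since m = R²·178 − 6²:  R² = (36 + 8686) / 178 = 49
R = √49 = 7  ⇒  r_B = 7 − 6 = 1

rB=1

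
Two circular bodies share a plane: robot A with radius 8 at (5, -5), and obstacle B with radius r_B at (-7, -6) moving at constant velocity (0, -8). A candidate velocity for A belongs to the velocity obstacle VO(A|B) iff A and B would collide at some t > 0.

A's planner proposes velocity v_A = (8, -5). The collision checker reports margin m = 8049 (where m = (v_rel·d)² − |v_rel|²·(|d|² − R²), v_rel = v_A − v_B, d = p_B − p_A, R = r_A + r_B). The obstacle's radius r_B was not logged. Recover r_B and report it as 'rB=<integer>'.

m = 8049
d = (-12, -1);  v_rel = (8, 3),  |v_rel|² = 73
v_rel×d = (8)·(-1) − (3)·(-12) = 28
since m = R²·73 − 28²:  R² = (784 + 8049) / 73 = 121
R = √121 = 11  ⇒  r_B = 11 − 8 = 3

rB=3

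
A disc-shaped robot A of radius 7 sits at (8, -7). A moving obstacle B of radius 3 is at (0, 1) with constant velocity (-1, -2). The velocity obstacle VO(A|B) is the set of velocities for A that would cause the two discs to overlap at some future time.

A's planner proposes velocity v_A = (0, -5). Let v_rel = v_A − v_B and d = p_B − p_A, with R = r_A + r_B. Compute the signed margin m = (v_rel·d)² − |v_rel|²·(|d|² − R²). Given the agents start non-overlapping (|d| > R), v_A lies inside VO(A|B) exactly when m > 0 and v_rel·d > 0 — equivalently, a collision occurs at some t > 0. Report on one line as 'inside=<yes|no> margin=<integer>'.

d = (-8, 8),  |d|² = 128;  R = 7+3 = 10,  c = 128−10² = 28
v_rel = (1, -3),  |v_rel|² = 10;  v_rel·d = (1)·(-8) + (-3)·(8) = -32
10·t² + 64·t + 28 = 0  ⇒  m = (-32)² − 10·28 = 744
m = 744 > 0,  v_rel·d = -32 < 0  ⇒  outside

inside=no margin=744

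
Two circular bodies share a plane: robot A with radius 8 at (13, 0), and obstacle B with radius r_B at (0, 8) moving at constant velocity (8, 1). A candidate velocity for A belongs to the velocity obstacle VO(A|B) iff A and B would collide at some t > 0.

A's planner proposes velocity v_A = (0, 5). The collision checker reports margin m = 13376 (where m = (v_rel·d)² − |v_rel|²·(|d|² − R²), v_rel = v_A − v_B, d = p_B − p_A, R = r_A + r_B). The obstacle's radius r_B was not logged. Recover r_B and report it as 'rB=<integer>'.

m = 13376
d = (-13, 8);  v_rel = (-8, 4),  |v_rel|² = 80
v_rel×d = (-8)·(8) − (4)·(-13) = -12
since m = R²·80 − (-12)²:  R² = (144 + 13376) / 80 = 169
R = √169 = 13  ⇒  r_B = 13 − 8 = 5

rB=5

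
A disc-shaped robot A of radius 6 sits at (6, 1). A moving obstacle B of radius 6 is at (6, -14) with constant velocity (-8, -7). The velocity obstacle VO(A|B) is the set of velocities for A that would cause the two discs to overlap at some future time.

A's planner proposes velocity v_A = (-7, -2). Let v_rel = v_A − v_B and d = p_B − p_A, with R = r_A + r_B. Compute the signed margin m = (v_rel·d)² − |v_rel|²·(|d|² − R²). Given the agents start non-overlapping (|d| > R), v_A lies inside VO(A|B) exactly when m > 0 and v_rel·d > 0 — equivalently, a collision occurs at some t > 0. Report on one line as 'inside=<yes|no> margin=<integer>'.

d = (0, -15),  |d|² = 225;  R = 6+6 = 12,  c = 225−12² = 81
v_rel = (1, 5),  |v_rel|² = 26;  v_rel·d = (1)·(0) + (5)·(-15) = -75
26·t² + 150·t + 81 = 0  ⇒  m = (-75)² − 26·81 = 3519
m = 3519 > 0,  v_rel·d = -75 < 0  ⇒  outside

inside=no margin=3519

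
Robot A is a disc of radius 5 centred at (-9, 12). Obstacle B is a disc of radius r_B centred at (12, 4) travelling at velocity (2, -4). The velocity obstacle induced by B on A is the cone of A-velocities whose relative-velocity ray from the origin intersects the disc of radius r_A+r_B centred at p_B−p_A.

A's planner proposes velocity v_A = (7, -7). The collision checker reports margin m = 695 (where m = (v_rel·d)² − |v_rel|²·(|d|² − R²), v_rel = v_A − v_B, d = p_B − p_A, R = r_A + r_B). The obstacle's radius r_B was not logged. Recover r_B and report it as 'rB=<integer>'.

m = 695
d = (21, -8);  v_rel = (5, -3),  |v_rel|² = 34
v_rel×d = (5)·(-8) − (-3)·(21) = 23
since m = R²·34 − 23²:  R² = (529 + 695) / 34 = 36
R = √36 = 6  ⇒  r_B = 6 − 5 = 1

rB=1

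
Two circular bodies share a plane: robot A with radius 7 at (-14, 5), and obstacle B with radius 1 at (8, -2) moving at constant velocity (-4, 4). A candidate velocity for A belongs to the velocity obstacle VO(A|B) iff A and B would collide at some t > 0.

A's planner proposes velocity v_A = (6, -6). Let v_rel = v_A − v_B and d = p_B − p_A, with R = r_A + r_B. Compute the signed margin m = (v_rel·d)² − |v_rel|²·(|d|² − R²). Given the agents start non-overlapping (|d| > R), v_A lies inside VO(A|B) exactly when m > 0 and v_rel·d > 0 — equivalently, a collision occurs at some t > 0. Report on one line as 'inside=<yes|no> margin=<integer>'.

d = (22, -7),  |d|² = 533;  R = 7+1 = 8,  c = 533−8² = 469
v_rel = (10, -10),  |v_rel|² = 200;  v_rel·d = (10)·(22) + (-10)·(-7) = 290
200·t² − 580·t + 469 = 0  ⇒  m = 290² − 200·469 = -9700
m = -9700 < 0,  v_rel·d = 290 > 0  ⇒  outside

inside=no margin=-9700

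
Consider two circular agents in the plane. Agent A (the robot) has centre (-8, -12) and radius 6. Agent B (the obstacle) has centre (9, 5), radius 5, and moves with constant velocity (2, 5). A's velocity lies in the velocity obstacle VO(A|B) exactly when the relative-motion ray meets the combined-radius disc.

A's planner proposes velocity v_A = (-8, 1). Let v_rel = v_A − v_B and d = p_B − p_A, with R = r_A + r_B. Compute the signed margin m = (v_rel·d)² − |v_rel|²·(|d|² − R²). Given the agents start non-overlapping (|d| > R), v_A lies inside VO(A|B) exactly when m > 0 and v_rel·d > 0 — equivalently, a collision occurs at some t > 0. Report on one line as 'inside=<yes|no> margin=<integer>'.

d = (17, 17),  |d|² = 578;  R = 6+5 = 11,  c = 578−11² = 457
v_rel = (-10, -4),  |v_rel|² = 116;  v_rel·d = (-10)·(17) + (-4)·(17) = -238
116·t² + 476·t + 457 = 0  ⇒  m = (-238)² − 116·457 = 3632
m = 3632 > 0,  v_rel·d = -238 < 0  ⇒  outside

inside=no margin=3632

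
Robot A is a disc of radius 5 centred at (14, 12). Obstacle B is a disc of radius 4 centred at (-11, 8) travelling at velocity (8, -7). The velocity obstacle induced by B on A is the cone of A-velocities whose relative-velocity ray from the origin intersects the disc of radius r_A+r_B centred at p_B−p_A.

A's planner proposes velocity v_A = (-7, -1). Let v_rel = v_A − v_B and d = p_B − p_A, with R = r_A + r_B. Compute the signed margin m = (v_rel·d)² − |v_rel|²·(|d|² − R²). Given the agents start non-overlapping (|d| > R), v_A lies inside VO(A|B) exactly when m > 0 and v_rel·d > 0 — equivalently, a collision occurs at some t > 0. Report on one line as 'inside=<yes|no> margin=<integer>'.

d = (-25, -4),  |d|² = 641;  R = 5+4 = 9,  c = 641−9² = 560
v_rel = (-15, 6),  |v_rel|² = 261;  v_rel·d = (-15)·(-25) + (6)·(-4) = 351
261·t² − 702·t + 560 = 0  ⇒  m = 351² − 261·560 = -22959
m = -22959 < 0,  v_rel·d = 351 > 0  ⇒  outside

inside=no margin=-22959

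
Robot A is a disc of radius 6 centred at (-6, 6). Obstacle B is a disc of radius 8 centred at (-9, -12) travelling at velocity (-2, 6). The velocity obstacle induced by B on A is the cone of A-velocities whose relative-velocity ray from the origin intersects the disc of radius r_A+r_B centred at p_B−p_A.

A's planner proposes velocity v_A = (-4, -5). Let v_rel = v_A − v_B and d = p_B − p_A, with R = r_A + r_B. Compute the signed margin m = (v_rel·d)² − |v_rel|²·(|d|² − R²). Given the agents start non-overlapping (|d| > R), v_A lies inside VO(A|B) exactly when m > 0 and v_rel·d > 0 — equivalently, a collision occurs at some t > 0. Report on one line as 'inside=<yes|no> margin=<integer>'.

d = (-3, -18),  |d|² = 333;  R = 6+8 = 14,  c = 333−14² = 137
v_rel = (-2, -11),  |v_rel|² = 125;  v_rel·d = (-2)·(-3) + (-11)·(-18) = 204
125·t² − 408·t + 137 = 0  ⇒  m = 204² − 125·137 = 24491
m = 24491 > 0,  v_rel·d = 204 > 0  ⇒  inside

inside=yes margin=24491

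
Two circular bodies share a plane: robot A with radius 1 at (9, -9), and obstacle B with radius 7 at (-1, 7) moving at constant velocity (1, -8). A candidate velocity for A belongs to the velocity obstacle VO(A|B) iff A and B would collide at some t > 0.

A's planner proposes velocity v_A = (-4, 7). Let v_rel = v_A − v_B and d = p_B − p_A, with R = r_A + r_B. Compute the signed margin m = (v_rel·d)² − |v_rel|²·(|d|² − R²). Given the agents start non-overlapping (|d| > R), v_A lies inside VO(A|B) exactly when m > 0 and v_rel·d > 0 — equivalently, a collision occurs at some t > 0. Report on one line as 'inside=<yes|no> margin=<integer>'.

d = (-10, 16),  |d|² = 356;  R = 1+7 = 8,  c = 356−8² = 292
v_rel = (-5, 15),  |v_rel|² = 250;  v_rel·d = (-5)·(-10) + (15)·(16) = 290
250·t² − 580·t + 292 = 0  ⇒  m = 290² − 250·292 = 11100
m = 11100 > 0,  v_rel·d = 290 > 0  ⇒  inside

inside=yes margin=11100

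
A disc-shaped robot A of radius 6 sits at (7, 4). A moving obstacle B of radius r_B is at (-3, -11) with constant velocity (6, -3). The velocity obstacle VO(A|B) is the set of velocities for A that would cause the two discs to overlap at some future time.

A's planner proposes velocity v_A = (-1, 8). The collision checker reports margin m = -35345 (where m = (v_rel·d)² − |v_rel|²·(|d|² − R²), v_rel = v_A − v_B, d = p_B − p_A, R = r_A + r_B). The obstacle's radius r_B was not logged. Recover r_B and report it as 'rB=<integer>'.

m = -35345
d = (-10, -15);  v_rel = (-7, 11),  |v_rel|² = 170
v_rel×d = (-7)·(-15) − (11)·(-10) = 215
since m = R²·170 − 215²:  R² = (46225 + -35345) / 170 = 64
R = √64 = 8  ⇒  r_B = 8 − 6 = 2

rB=2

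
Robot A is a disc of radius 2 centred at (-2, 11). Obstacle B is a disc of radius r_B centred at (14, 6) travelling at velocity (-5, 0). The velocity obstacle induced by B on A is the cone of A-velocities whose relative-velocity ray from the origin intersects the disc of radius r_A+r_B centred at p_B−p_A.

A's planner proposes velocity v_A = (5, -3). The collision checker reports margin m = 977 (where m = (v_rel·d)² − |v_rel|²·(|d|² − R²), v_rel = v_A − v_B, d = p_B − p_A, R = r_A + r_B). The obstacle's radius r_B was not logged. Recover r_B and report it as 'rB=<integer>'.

m = 977
d = (16, -5);  v_rel = (10, -3),  |v_rel|² = 109
v_rel×d = (10)·(-5) − (-3)·(16) = -2
since m = R²·109 − (-2)²:  R² = (4 + 977) / 109 = 9
R = √9 = 3  ⇒  r_B = 3 − 2 = 1

rB=1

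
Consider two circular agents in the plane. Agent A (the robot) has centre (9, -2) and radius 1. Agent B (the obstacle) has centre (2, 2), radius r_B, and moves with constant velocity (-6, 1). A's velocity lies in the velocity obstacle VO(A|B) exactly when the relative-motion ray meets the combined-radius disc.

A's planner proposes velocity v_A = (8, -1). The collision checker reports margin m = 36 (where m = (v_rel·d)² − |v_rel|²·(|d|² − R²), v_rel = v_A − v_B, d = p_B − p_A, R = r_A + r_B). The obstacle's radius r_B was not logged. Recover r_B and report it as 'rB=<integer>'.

m = 36
d = (-7, 4);  v_rel = (14, -2),  |v_rel|² = 200
v_rel×d = (14)·(4) − (-2)·(-7) = 42
since m = R²·200 − 42²:  R² = (1764 + 36) / 200 = 9
R = √9 = 3  ⇒  r_B = 3 − 1 = 2

rB=2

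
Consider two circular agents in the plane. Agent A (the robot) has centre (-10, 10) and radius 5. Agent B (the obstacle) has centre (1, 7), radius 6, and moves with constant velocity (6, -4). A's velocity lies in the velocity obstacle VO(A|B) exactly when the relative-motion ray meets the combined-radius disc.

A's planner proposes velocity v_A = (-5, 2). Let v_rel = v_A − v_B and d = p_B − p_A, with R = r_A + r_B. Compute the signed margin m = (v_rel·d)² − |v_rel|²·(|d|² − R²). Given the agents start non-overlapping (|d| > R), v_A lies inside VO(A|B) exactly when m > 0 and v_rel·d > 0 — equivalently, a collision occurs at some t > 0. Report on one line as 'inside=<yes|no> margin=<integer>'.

d = (11, -3),  |d|² = 130;  R = 5+6 = 11,  c = 130−11² = 9
v_rel = (-11, 6),  |v_rel|² = 157;  v_rel·d = (-11)·(11) + (6)·(-3) = -139
157·t² + 278·t + 9 = 0  ⇒  m = (-139)² − 157·9 = 17908
m = 17908 > 0,  v_rel·d = -139 < 0  ⇒  outside

inside=no margin=17908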